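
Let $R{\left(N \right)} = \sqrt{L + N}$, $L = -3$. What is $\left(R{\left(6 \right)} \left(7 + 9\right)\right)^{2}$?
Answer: $768$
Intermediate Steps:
$R{\left(N \right)} = \sqrt{-3 + N}$
$\left(R{\left(6 \right)} \left(7 + 9\right)\right)^{2} = \left(\sqrt{-3 + 6} \left(7 + 9\right)\right)^{2} = \left(\sqrt{3} \cdot 16\right)^{2} = \left(16 \sqrt{3}\right)^{2} = 768$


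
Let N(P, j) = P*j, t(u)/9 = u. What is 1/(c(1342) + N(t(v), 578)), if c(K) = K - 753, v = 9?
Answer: 1/47407 ≈ 2.1094e-5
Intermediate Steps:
t(u) = 9*u
c(K) = -753 + K
1/(c(1342) + N(t(v), 578)) = 1/((-753 + 1342) + (9*9)*578) = 1/(589 + 81*578) = 1/(589 + 46818) = 1/47407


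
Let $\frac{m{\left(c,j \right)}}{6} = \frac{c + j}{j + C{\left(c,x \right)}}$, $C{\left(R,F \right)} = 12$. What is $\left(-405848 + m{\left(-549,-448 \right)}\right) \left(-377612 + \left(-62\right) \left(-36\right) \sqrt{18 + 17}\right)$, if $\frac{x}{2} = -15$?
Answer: $\frac{16704020453638}{109} - \frac{98734610268 \sqrt{35}}{109} \approx 1.4789 \cdot 10^{11}$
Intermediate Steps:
$x = -30$ ($x = 2 \left(-15\right) = -30$)
$m{\left(c,j \right)} = \frac{6 \left(c + j\right)}{12 + j}$ ($m{\left(c,j \right)} = 6 \frac{c + j}{j + 12} = 6 \frac{c + j}{12 + j} = \frac{6 \left(c + j\right)}{12 + j}$)
$\left(-405848 + m{\left(-549,-448 \right)}\right) \left(-377612 + \left(-62\right) \left(-36\right) \sqrt{18 + 17}\right) = \left(-405848 + \frac{6 \left(-549 - 448\right)}{12 - 448}\right) \left(-377612 + \left(-62\right) \left(-36\right) \sqrt{18 + 17}\right) = \left(-405848 + 6 \frac{1}{-436} \left(-997\right)\right) \left(-377612 + 2232 \sqrt{35}\right) = \left(-405848 + 6 \left(- \frac{1}{436}\right) \left(-997\right)\right) \left(-377612 + 2232 \sqrt{35}\right) = \left(-405848 + \frac{2991}{218}\right) \left(-377612 + 2232 \sqrt{35}\right) = - \frac{88471873 \left(-377612 + 2232 \sqrt{35}\right)}{218} = \frac{16704020453638}{109} - \frac{98734610268 \sqrt{35}}{109}$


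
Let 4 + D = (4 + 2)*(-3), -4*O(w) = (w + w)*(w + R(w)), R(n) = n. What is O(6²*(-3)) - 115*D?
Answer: -9134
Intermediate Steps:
O(w) = -w² (O(w) = -(w + w)*(w + w)/4 = -2*w*2*w/4 = -w²)
D = -22 (D = -4 + (4 + 2)*(-3) = -4 + 6*(-3) = -4 - 18 = -22)
O(6²*(-3)) - 115*D = -(6²*(-3))² - 115*(-22) = -(36*(-3))² + 2530 = -1*(-108)² + 2530 = -1*11664 + 2530 = -11664 + 2530 = -9134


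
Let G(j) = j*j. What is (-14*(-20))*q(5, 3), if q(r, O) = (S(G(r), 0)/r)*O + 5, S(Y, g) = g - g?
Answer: 1400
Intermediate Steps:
G(j) = j**2
S(Y, g) = 0
q(r, O) = 5 (q(r, O) = (0/r)*O + 5 = 0*O + 5 = 0 + 5 = 5)
(-14*(-20))*q(5, 3) = -14*(-20)*5 = 280*5 = 1400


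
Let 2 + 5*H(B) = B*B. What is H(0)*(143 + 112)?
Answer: -102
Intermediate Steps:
H(B) = -2/5 + B**2/5 (H(B) = -2/5 + (B*B)/5 = -2/5 + B**2/5)
H(0)*(143 + 112) = (-2/5 + (1/5)*0**2)*(143 + 112) = (-2/5 + (1/5)*0)*255 = (-2/5 + 0)*255 = -2/5*255 = -102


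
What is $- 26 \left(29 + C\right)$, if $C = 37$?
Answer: $-1716$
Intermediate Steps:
$- 26 \left(29 + C\right) = - 26 \left(29 + 37\right) = \left(-26\right) 66 = -1716$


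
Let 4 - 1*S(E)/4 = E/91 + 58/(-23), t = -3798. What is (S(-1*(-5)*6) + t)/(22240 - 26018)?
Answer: 3948687/3953677 ≈ 0.99874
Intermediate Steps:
S(E) = 600/23 - 4*E/91 (S(E) = 16 - 4*(E/91 + 58/(-23)) = 16 - 4*(E*(1/91) + 58*(-1/23)) = 16 - 4*(E/91 - 58/23) = 16 - 4*(-58/23 + E/91) = 16 + (232/23 - 4*E/91) = 600/23 - 4*E/91)
(S(-1*(-5)*6) + t)/(22240 - 26018) = ((600/23 - 4*(-1*(-5))*6/91) - 3798)/(22240 - 26018) = ((600/23 - 20*6/91) - 3798)/(-3778) = ((600/23 - 4/91*30) - 3798)*(-1/3778) = ((600/23 - 120/91) - 3798)*(-1/3778) = (51840/2093 - 3798)*(-1/3778) = -7897374/2093*(-1/3778) = 3948687/3953677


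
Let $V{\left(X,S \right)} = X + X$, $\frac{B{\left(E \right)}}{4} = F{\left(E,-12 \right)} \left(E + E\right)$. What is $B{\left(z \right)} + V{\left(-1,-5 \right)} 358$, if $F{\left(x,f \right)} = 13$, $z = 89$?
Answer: $8540$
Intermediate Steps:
$B{\left(E \right)} = 104 E$ ($B{\left(E \right)} = 4 \cdot 13 \left(E + E\right) = 4 \cdot 13 \cdot 2 E = 4 \cdot 26 E = 104 E$)
$V{\left(X,S \right)} = 2 X$
$B{\left(z \right)} + V{\left(-1,-5 \right)} 358 = 104 \cdot 89 + 2 \left(-1\right) 358 = 9256 - 716 = 8540$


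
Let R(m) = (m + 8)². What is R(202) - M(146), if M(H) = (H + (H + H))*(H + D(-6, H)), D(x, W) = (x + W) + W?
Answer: -145116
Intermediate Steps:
D(x, W) = x + 2*W (D(x, W) = (W + x) + W = x + 2*W)
R(m) = (8 + m)²
M(H) = 3*H*(-6 + 3*H) (M(H) = (H + (H + H))*(H + (-6 + 2*H)) = (H + 2*H)*(-6 + 3*H) = (3*H)*(-6 + 3*H) = 3*H*(-6 + 3*H))
R(202) - M(146) = (8 + 202)² - 9*146*(-2 + 146) = 210² - 9*146*144 = 44100 - 1*189216 = 44100 - 189216 = -145116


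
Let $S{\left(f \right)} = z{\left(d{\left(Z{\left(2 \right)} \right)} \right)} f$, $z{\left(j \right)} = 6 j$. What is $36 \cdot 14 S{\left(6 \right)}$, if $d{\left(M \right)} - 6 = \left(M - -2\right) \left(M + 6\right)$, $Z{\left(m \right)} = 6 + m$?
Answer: $2649024$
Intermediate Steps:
$d{\left(M \right)} = 6 + \left(2 + M\right) \left(6 + M\right)$ ($d{\left(M \right)} = 6 + \left(M - -2\right) \left(M + 6\right) = 6 + \left(M + \left(3 - 1\right)\right) \left(6 + M\right) = 6 + \left(M + 2\right) \left(6 + M\right) = 6 + \left(2 + M\right) \left(6 + M\right)$)
$S{\left(f \right)} = 876 f$ ($S{\left(f \right)} = 6 \left(18 + \left(6 + 2\right)^{2} + 8 \left(6 + 2\right)\right) f = 6 \left(18 + 8^{2} + 8 \cdot 8\right) f = 6 \left(18 + 64 + 64\right) f = 6 \cdot 146 f = 876 f$)
$36 \cdot 14 S{\left(6 \right)} = 36 \cdot 14 \cdot 876 \cdot 6 = 504 \cdot 5256 = 2649024$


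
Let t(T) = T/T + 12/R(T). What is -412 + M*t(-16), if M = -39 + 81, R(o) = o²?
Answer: -11777/32 ≈ -368.03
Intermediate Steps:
M = 42
t(T) = 1 + 12/T² (t(T) = T/T + 12/(T²) = 1 + 12/T²)
-412 + M*t(-16) = -412 + 42*(1 + 12/(-16)²) = -412 + 42*(1 + 12*(1/256)) = -412 + 42*(1 + 3/64) = -412 + 42*(67/64) = -412 + 1407/32 = -11777/32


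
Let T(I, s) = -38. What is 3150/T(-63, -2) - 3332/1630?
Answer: -1315279/15485 ≈ -84.939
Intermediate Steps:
3150/T(-63, -2) - 3332/1630 = 3150/(-38) - 3332/1630 = 3150*(-1/38) - 3332*1/1630 = -1575/19 - 1666/815 = -1315279/15485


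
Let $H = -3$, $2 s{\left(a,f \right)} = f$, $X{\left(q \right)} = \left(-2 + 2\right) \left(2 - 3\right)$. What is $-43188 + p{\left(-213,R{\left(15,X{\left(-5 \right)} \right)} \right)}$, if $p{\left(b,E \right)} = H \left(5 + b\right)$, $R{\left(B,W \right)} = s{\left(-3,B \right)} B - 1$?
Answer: $-42564$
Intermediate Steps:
$X{\left(q \right)} = 0$ ($X{\left(q \right)} = 0 \left(-1\right) = 0$)
$s{\left(a,f \right)} = \frac{f}{2}$
$R{\left(B,W \right)} = -1 + \frac{B^{2}}{2}$ ($R{\left(B,W \right)} = \frac{B}{2} B - 1 = \frac{B^{2}}{2} - 1 = -1 + \frac{B^{2}}{2}$)
$p{\left(b,E \right)} = -15 - 3 b$ ($p{\left(b,E \right)} = - 3 \left(5 + b\right) = -15 - 3 b$)
$-43188 + p{\left(-213,R{\left(15,X{\left(-5 \right)} \right)} \right)} = -43188 - -624 = -43188 + \left(-15 + 639\right) = -43188 + 624 = -42564$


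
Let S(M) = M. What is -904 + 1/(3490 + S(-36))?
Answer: -3122415/3454 ≈ -904.00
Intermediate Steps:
-904 + 1/(3490 + S(-36)) = -904 + 1/(3490 - 36) = -904 + 1/3454 = -3122415/3454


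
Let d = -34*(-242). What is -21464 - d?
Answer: -29692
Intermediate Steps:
d = 8228
-21464 - d = -21464 - 1*8228 = -21464 - 8228 = -29692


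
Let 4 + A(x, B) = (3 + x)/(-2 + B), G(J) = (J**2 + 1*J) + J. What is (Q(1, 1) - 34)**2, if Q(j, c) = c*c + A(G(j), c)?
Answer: 1849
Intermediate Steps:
G(J) = J**2 + 2*J (G(J) = (J**2 + J) + J = (J + J**2) + J = J**2 + 2*J)
A(x, B) = -4 + (3 + x)/(-2 + B)
Q(j, c) = c**2 + (11 - 4*c + j*(2 + j))/(-2 + c) (Q(j, c) = c*c + (11 + j*(2 + j) - 4*c)/(-2 + c) = c**2 + (11 - 4*c + j*(2 + j))/(-2 + c))
(Q(1, 1) - 34)**2 = ((11 - 4*1 + 1*(2 + 1) + 1**2*(-2 + 1))/(-2 + 1) - 34)**2 = ((11 - 4 + 1*3 + 1*(-1))/(-1) - 34)**2 = (-(11 - 4 + 3 - 1) - 34)**2 = (-1*9 - 34)**2 = (-9 - 34)**2 = (-43)**2 = 1849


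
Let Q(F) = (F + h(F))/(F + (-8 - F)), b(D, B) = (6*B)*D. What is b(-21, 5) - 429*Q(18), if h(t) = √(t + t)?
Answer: 657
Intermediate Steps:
h(t) = √2*√t (h(t) = √(2*t) = √2*√t)
b(D, B) = 6*B*D
Q(F) = -F/8 - √2*√F/8 (Q(F) = (F + √2*√F)/(F + (-8 - F)) = (F + √2*√F)/(-8) = (F + √2*√F)*(-⅛) = -F/8 - √2*√F/8)
b(-21, 5) - 429*Q(18) = 6*5*(-21) - 429*(-⅛*18 - √2*√18/8) = -630 - 429*(-9/4 - √2*3*√2/8) = -630 - 429*(-9/4 - ¾) = -630 - 429*(-3) = -630 + 1287 = 657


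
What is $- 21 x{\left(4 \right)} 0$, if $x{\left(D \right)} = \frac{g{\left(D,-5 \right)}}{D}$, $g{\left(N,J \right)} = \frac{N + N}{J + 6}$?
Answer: $0$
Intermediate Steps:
$g{\left(N,J \right)} = \frac{2 N}{6 + J}$
$x{\left(D \right)} = 2$ ($x{\left(D \right)} = \frac{2 D \frac{1}{6 - 5}}{D} = \frac{2 D 1^{-1}}{D} = \frac{2 D 1}{D} = \frac{2 D}{D} = 2$)
$- 21 x{\left(4 \right)} 0 = \left(-21\right) 2 \cdot 0 = \left(-42\right) 0 = 0$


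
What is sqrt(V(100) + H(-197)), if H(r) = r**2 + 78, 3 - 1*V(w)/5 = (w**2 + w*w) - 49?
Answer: I*sqrt(60853) ≈ 246.68*I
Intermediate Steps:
V(w) = 260 - 10*w**2 (V(w) = 15 - 5*((w**2 + w*w) - 49) = 15 - 5*((w**2 + w**2) - 49) = 15 - 5*(2*w**2 - 49) = 15 - 5*(-49 + 2*w**2) = 15 + (245 - 10*w**2) = 260 - 10*w**2)
H(r) = 78 + r**2
sqrt(V(100) + H(-197)) = sqrt((260 - 10*100**2) + (78 + (-197)**2)) = sqrt((260 - 10*10000) + (78 + 38809)) = sqrt((260 - 100000) + 38887) = sqrt(-99740 + 38887) = sqrt(-60853) = I*sqrt(60853)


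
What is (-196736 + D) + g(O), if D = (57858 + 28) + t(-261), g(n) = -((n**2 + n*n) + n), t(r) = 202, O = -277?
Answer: -291829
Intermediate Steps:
g(n) = -n - 2*n**2 (g(n) = -((n**2 + n**2) + n) = -(2*n**2 + n) = -(n + 2*n**2) = -n - 2*n**2)
D = 58088 (D = (57858 + 28) + 202 = 57886 + 202 = 58088)
(-196736 + D) + g(O) = (-196736 + 58088) - 1*(-277)*(1 + 2*(-277)) = -138648 - 1*(-277)*(1 - 554) = -138648 - 1*(-277)*(-553) = -138648 - 153181 = -291829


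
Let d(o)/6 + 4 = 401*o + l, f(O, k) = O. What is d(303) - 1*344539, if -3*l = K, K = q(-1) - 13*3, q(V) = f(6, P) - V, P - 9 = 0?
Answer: 384519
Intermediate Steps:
P = 9 (P = 9 + 0 = 9)
q(V) = 6 - V
K = -32 (K = (6 - 1*(-1)) - 13*3 = (6 + 1) - 39 = 7 - 39 = -32)
l = 32/3 (l = -⅓*(-32) = 32/3 ≈ 10.667)
d(o) = 40 + 2406*o (d(o) = -24 + 6*(401*o + 32/3) = -24 + 6*(32/3 + 401*o) = -24 + (64 + 2406*o) = 40 + 2406*o)
d(303) - 1*344539 = (40 + 2406*303) - 1*344539 = (40 + 729018) - 344539 = 729058 - 344539 = 384519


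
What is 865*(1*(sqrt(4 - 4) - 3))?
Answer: -2595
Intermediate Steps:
865*(1*(sqrt(4 - 4) - 3)) = 865*(1*(sqrt(0) - 3)) = 865*(1*(0 - 3)) = 865*(1*(-3)) = 865*(-3) = -2595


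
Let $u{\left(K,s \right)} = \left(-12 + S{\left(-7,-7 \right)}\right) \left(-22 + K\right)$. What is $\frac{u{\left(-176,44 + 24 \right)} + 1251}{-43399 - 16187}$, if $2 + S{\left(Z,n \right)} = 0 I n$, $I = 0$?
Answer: $- \frac{1341}{19862} \approx -0.067516$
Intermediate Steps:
$S{\left(Z,n \right)} = -2$ ($S{\left(Z,n \right)} = -2 + 0 \cdot 0 n = -2 + 0 n = -2 + 0 = -2$)
$u{\left(K,s \right)} = 308 - 14 K$ ($u{\left(K,s \right)} = \left(-12 - 2\right) \left(-22 + K\right) = - 14 \left(-22 + K\right) = 308 - 14 K$)
$\frac{u{\left(-176,44 + 24 \right)} + 1251}{-43399 - 16187} = \frac{\left(308 - -2464\right) + 1251}{-43399 - 16187} = \frac{\left(308 + 2464\right) + 1251}{-59586} = \left(2772 + 1251\right) \left(- \frac{1}{59586}\right) = 4023 \left(- \frac{1}{59586}\right) = - \frac{1341}{19862}$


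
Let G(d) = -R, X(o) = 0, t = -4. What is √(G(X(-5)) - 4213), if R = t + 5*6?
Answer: 3*I*√471 ≈ 65.108*I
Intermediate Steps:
R = 26 (R = -4 + 5*6 = -4 + 30 = 26)
G(d) = -26 (G(d) = -1*26 = -26)
√(G(X(-5)) - 4213) = √(-26 - 4213) = √(-4239) = 3*I*√471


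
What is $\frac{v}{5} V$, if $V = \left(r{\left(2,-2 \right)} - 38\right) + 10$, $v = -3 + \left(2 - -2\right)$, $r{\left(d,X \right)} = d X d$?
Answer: $- \frac{36}{5} \approx -7.2$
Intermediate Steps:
$r{\left(d,X \right)} = X d^{2}$ ($r{\left(d,X \right)} = X d d = X d^{2}$)
$v = 1$ ($v = -3 + \left(2 + 2\right) = -3 + 4 = 1$)
$V = -36$ ($V = \left(- 2 \cdot 2^{2} - 38\right) + 10 = \left(\left(-2\right) 4 - 38\right) + 10 = \left(-8 - 38\right) + 10 = -46 + 10 = -36$)
$\frac{v}{5} V = 1 \cdot \frac{1}{5} \left(-36\right) = \frac{1}{5} \left(-36\right) = - \frac{36}{5}$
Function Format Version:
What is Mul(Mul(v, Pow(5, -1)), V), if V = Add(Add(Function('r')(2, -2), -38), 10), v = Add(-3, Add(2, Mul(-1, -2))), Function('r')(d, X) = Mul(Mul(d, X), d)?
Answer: Rational(-36, 5) ≈ -7.2000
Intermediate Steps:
Function('r')(d, X) = Mul(X, Pow(d, 2)) (Function('r')(d, X) = Mul(Mul(X, d), d) = Mul(X, Pow(d, 2)))
v = 1 (v = Add(-3, Add(2, 2)) = Add(-3, 4) = 1)
V = -36 (V = Add(Add(Mul(-2, Pow(2, 2)), -38), 10) = Add(Add(Mul(-2, 4), -38), 10) = Add(Add(-8, -38), 10) = Add(-46, 10) = -36)
Mul(Mul(v, Pow(5, -1)), V) = Mul(Mul(1, Pow(5, -1)), -36) = Mul(Mul(1, Rational(1, 5)), -36) = Mul(Rational(1, 5), -36) = Rational(-36, 5)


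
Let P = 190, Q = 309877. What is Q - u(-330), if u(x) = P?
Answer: 309687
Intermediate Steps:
u(x) = 190
Q - u(-330) = 309877 - 1*190 = 309877 - 190 = 309687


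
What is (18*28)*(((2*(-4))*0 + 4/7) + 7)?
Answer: 3816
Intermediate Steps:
(18*28)*(((2*(-4))*0 + 4/7) + 7) = 504*((-8*0 + 4*(⅐)) + 7) = 504*((0 + 4/7) + 7) = 504*(4/7 + 7) = 504*(53/7) = 3816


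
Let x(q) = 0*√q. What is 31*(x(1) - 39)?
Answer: -1209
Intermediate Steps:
x(q) = 0
31*(x(1) - 39) = 31*(0 - 39) = 31*(-39) = -1209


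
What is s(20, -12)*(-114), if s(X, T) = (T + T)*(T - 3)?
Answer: -41040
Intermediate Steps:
s(X, T) = 2*T*(-3 + T) (s(X, T) = (2*T)*(-3 + T) = 2*T*(-3 + T))
s(20, -12)*(-114) = (2*(-12)*(-3 - 12))*(-114) = (2*(-12)*(-15))*(-114) = 360*(-114) = -41040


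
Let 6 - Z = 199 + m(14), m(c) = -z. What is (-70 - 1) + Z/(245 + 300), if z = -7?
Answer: -7779/109 ≈ -71.367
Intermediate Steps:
m(c) = 7 (m(c) = -1*(-7) = 7)
Z = -200 (Z = 6 - (199 + 7) = 6 - 1*206 = 6 - 206 = -200)
(-70 - 1) + Z/(245 + 300) = (-70 - 1) - 200/(245 + 300) = -71 - 200/545 = -71 - 200*1/545 = -71 - 40/109 = -7779/109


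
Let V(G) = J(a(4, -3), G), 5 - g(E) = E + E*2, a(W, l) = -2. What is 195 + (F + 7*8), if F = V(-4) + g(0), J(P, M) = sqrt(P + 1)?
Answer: 256 + I ≈ 256.0 + 1.0*I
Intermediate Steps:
g(E) = 5 - 3*E (g(E) = 5 - (E + E*2) = 5 - (E + 2*E) = 5 - 3*E)
J(P, M) = sqrt(1 + P)
V(G) = I (V(G) = sqrt(1 - 2) = sqrt(-1) = I)
F = 5 + I (F = I + (5 - 3*0) = I + (5 + 0) = I + 5 = 5 + I ≈ 5.0 + 1.0*I)
195 + (F + 7*8) = 195 + ((5 + I) + 7*8) = 195 + ((5 + I) + 56) = 195 + (61 + I) = 256 + I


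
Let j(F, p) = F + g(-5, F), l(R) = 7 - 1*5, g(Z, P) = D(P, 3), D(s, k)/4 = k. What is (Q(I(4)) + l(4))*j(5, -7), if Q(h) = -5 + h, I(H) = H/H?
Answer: -34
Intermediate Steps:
I(H) = 1
D(s, k) = 4*k
g(Z, P) = 12 (g(Z, P) = 4*3 = 12)
l(R) = 2 (l(R) = 7 - 5 = 2)
j(F, p) = 12 + F (j(F, p) = F + 12 = 12 + F)
(Q(I(4)) + l(4))*j(5, -7) = ((-5 + 1) + 2)*(12 + 5) = (-4 + 2)*17 = -2*17 = -34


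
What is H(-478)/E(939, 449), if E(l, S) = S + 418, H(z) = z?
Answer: -478/867 ≈ -0.55133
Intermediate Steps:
E(l, S) = 418 + S
H(-478)/E(939, 449) = -478/(418 + 449) = -478/867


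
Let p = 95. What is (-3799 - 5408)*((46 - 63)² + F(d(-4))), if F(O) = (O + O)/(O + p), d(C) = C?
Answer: -242061237/91 ≈ -2.6600e+6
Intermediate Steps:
F(O) = 2*O/(95 + O) (F(O) = (O + O)/(O + 95) = (2*O)/(95 + O) = 2*O/(95 + O))
(-3799 - 5408)*((46 - 63)² + F(d(-4))) = (-3799 - 5408)*((46 - 63)² + 2*(-4)/(95 - 4)) = -9207*((-17)² + 2*(-4)/91) = -9207*(289 + 2*(-4)*(1/91)) = -9207*(289 - 8/91) = -9207*26291/91 = -242061237/91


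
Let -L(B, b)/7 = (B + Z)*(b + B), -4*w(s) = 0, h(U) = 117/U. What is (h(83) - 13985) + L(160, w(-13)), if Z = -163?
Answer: -881758/83 ≈ -10624.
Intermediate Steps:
w(s) = 0 (w(s) = -1/4*0 = 0)
L(B, b) = -7*(-163 + B)*(B + b) (L(B, b) = -7*(B - 163)*(b + B) = -7*(-163 + B)*(B + b))
(h(83) - 13985) + L(160, w(-13)) = (117/83 - 13985) + (-7*160**2 + 1141*160 + 1141*0 - 7*160*0) = (117*(1/83) - 13985) + (-7*25600 + 182560 + 0 + 0) = (117/83 - 13985) + (-179200 + 182560 + 0 + 0) = -1160638/83 + 3360 = -881758/83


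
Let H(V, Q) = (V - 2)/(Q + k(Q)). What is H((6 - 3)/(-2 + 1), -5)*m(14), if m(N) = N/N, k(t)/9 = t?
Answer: 1/10 ≈ 0.10000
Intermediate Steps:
k(t) = 9*t
H(V, Q) = (-2 + V)/(10*Q) (H(V, Q) = (V - 2)/(Q + 9*Q) = (-2 + V)/((10*Q)) = (-2 + V)*(1/(10*Q)) = (-2 + V)/(10*Q))
m(N) = 1
H((6 - 3)/(-2 + 1), -5)*m(14) = ((1/10)*(-2 + (6 - 3)/(-2 + 1))/(-5))*1 = ((1/10)*(-1/5)*(-2 + 3/(-1)))*1 = ((1/10)*(-1/5)*(-2 + 3*(-1)))*1 = ((1/10)*(-1/5)*(-2 - 3))*1 = ((1/10)*(-1/5)*(-5))*1 = (1/10)*1 = 1/10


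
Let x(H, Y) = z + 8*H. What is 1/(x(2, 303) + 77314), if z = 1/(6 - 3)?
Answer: 3/231991 ≈ 1.2932e-5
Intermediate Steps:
z = ⅓ (z = 1/3 = ⅓ ≈ 0.33333)
x(H, Y) = ⅓ + 8*H
1/(x(2, 303) + 77314) = 1/((⅓ + 8*2) + 77314) = 1/((⅓ + 16) + 77314) = 1/(49/3 + 77314) = 1/(231991/3) = 3/231991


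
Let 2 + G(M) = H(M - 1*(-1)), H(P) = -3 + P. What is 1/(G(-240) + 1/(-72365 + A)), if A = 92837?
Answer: -20472/4995167 ≈ -0.0040984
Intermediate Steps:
G(M) = -4 + M (G(M) = -2 + (-3 + (M - 1*(-1))) = -2 + (-3 + (M + 1)) = -2 + (-3 + (1 + M)) = -2 + (-2 + M) = -4 + M)
1/(G(-240) + 1/(-72365 + A)) = 1/((-4 - 240) + 1/(-72365 + 92837)) = 1/(-244 + 1/20472) = 1/(-4995167/20472) = -20472/4995167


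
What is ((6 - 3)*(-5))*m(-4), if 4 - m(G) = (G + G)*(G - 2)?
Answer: 660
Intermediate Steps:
m(G) = 4 - 2*G*(-2 + G) (m(G) = 4 - (G + G)*(G - 2) = 4 - 2*G*(-2 + G))
((6 - 3)*(-5))*m(-4) = ((6 - 3)*(-5))*(4 - 2*(-4)**2 + 4*(-4)) = (3*(-5))*(4 - 2*16 - 16) = -15*(4 - 32 - 16) = -15*(-44) = 660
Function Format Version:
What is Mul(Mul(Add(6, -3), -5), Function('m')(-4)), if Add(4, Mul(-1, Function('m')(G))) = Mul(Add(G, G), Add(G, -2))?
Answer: 660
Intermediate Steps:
Function('m')(G) = Add(4, Mul(-2, G, Add(-2, G))) (Function('m')(G) = Add(4, Mul(-1, Mul(Add(G, G), Add(G, -2)))) = Add(4, Mul(-1, Mul(Mul(2, G), Add(-2, G)))) = Add(4, Mul(-1, Mul(2, G, Add(-2, G)))) = Add(4, Mul(-2, G, Add(-2, G))))
Mul(Mul(Add(6, -3), -5), Function('m')(-4)) = Mul(Mul(Add(6, -3), -5), Add(4, Mul(-2, Pow(-4, 2)), Mul(4, -4))) = Mul(Mul(3, -5), Add(4, Mul(-2, 16), -16)) = Mul(-15, Add(4, -32, -16)) = Mul(-15, -44) = 660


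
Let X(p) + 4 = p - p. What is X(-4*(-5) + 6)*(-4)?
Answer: 16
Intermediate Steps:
X(p) = -4 (X(p) = -4 + (p - p) = -4 + 0 = -4)
X(-4*(-5) + 6)*(-4) = -4*(-4) = 16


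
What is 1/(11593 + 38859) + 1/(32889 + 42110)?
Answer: 125451/3783849548 ≈ 3.3154e-5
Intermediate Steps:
1/(11593 + 38859) + 1/(32889 + 42110) = 1/50452 + 1/74999 = 125451/3783849548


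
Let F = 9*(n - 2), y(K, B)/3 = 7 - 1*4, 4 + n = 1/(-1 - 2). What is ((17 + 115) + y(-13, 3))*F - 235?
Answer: -8272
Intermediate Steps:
n = -13/3 (n = -4 + 1/(-1 - 2) = -4 + 1/(-3) = -4 - ⅓ = -13/3 ≈ -4.3333)
y(K, B) = 9 (y(K, B) = 3*(7 - 1*4) = 3*(7 - 4) = 3*3 = 9)
F = -57 (F = 9*(-13/3 - 2) = 9*(-19/3) = -57)
((17 + 115) + y(-13, 3))*F - 235 = ((17 + 115) + 9)*(-57) - 235 = (132 + 9)*(-57) - 235 = 141*(-57) - 235 = -8037 - 235 = -8272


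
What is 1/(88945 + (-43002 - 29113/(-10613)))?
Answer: 10613/487622172 ≈ 2.1765e-5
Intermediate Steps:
1/(88945 + (-43002 - 29113/(-10613))) = 1/(88945 + (-43002 - 29113*(-1/10613))) = 1/(88945 + (-43002 + 29113/10613)) = 1/(88945 - 456351113/10613) = 1/(487622172/10613) = 10613/487622172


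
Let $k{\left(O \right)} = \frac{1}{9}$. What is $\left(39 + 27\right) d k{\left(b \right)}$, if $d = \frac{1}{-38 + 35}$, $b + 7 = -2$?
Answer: $- \frac{22}{9} \approx -2.4444$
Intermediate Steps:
$b = -9$ ($b = -7 - 2 = -9$)
$k{\left(O \right)} = \frac{1}{9}$
$d = - \frac{1}{3}$ ($d = \frac{1}{-3} = - \frac{1}{3} \approx -0.33333$)
$\left(39 + 27\right) d k{\left(b \right)} = \left(39 + 27\right) \left(- \frac{1}{3}\right) \frac{1}{9} = 66 \left(- \frac{1}{3}\right) \frac{1}{9} = \left(-22\right) \frac{1}{9} = - \frac{22}{9}$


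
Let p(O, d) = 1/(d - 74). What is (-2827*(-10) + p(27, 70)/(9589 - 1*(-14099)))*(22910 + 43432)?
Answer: 29617711854223/15792 ≈ 1.8755e+9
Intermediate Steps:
p(O, d) = 1/(-74 + d)
(-2827*(-10) + p(27, 70)/(9589 - 1*(-14099)))*(22910 + 43432) = (-2827*(-10) + 1/((-74 + 70)*(9589 - 1*(-14099))))*(22910 + 43432) = (28270 + 1/((-4)*(9589 + 14099)))*66342 = (28270 - 1/4/23688)*66342 = (28270 - 1/4*1/23688)*66342 = (28270 - 1/94752)*66342 = (2678639039/94752)*66342 = 29617711854223/15792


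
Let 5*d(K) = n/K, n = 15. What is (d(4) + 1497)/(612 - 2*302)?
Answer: 5991/32 ≈ 187.22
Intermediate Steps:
d(K) = 3/K (d(K) = (15/K)/5 = 3/K)
(d(4) + 1497)/(612 - 2*302) = (3/4 + 1497)/(612 - 2*302) = (3*(¼) + 1497)/(612 - 604) = (¾ + 1497)/8 = (5991/4)*(⅛) = 5991/32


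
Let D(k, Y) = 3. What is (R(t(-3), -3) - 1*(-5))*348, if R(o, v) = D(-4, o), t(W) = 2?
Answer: 2784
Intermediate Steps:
R(o, v) = 3
(R(t(-3), -3) - 1*(-5))*348 = (3 - 1*(-5))*348 = (3 + 5)*348 = 8*348 = 2784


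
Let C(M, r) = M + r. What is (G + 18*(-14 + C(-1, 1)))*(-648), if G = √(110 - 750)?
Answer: 163296 - 5184*I*√10 ≈ 1.633e+5 - 16393.0*I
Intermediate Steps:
G = 8*I*√10 (G = √(-640) = 8*I*√10 ≈ 25.298*I)
(G + 18*(-14 + C(-1, 1)))*(-648) = (8*I*√10 + 18*(-14 + (-1 + 1)))*(-648) = (8*I*√10 + 18*(-14 + 0))*(-648) = (8*I*√10 + 18*(-14))*(-648) = (8*I*√10 - 252)*(-648) = (-252 + 8*I*√10)*(-648) = 163296 - 5184*I*√10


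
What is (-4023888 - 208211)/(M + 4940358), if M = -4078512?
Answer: -4232099/861846 ≈ -4.9105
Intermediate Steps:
(-4023888 - 208211)/(M + 4940358) = (-4023888 - 208211)/(-4078512 + 4940358) = -4232099/861846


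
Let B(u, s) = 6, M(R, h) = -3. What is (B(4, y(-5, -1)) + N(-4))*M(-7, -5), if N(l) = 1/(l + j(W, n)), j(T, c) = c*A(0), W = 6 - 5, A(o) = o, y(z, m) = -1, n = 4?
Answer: -69/4 ≈ -17.250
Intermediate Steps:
W = 1
j(T, c) = 0 (j(T, c) = c*0 = 0)
N(l) = 1/l (N(l) = 1/(l + 0) = 1/l)
(B(4, y(-5, -1)) + N(-4))*M(-7, -5) = (6 + 1/(-4))*(-3) = (6 - ¼)*(-3) = (23/4)*(-3) = -69/4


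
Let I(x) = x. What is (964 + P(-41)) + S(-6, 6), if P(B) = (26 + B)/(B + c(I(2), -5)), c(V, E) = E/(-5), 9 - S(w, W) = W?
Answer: 7739/8 ≈ 967.38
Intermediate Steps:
S(w, W) = 9 - W
c(V, E) = -E/5 (c(V, E) = E*(-⅕) = -E/5)
P(B) = (26 + B)/(1 + B) (P(B) = (26 + B)/(B - ⅕*(-5)) = (26 + B)/(B + 1) = (26 + B)/(1 + B))
(964 + P(-41)) + S(-6, 6) = (964 + (26 - 41)/(1 - 41)) + (9 - 1*6) = (964 - 15/(-40)) + (9 - 6) = (964 - 1/40*(-15)) + 3 = (964 + 3/8) + 3 = 7715/8 + 3 = 7739/8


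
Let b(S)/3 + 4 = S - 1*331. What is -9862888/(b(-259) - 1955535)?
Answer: 9862888/1957317 ≈ 5.0390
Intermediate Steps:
b(S) = -1005 + 3*S (b(S) = -12 + 3*(S - 1*331) = -12 + 3*(S - 331) = -12 + 3*(-331 + S) = -12 + (-993 + 3*S) = -1005 + 3*S)
-9862888/(b(-259) - 1955535) = -9862888/((-1005 + 3*(-259)) - 1955535) = -9862888/((-1005 - 777) - 1955535) = -9862888/(-1782 - 1955535) = -9862888/(-1957317) = -9862888*(-1/1957317) = 9862888/1957317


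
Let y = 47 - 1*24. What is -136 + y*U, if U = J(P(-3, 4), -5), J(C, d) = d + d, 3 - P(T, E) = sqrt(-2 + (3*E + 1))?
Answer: -366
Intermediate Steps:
y = 23 (y = 47 - 24 = 23)
P(T, E) = 3 - sqrt(-1 + 3*E) (P(T, E) = 3 - sqrt(-2 + (3*E + 1)) = 3 - sqrt(-2 + (1 + 3*E)) = 3 - sqrt(-1 + 3*E))
J(C, d) = 2*d
U = -10 (U = 2*(-5) = -10)
-136 + y*U = -136 + 23*(-10) = -136 - 230 = -366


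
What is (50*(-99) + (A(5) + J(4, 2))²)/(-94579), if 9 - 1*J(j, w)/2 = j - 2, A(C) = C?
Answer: 4589/94579 ≈ 0.048520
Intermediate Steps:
J(j, w) = 22 - 2*j (J(j, w) = 18 - 2*(j - 2) = 18 - 2*(-2 + j) = 18 + (4 - 2*j) = 22 - 2*j)
(50*(-99) + (A(5) + J(4, 2))²)/(-94579) = (50*(-99) + (5 + (22 - 2*4))²)/(-94579) = (-4950 + (5 + (22 - 8))²)*(-1/94579) = (-4950 + (5 + 14)²)*(-1/94579) = (-4950 + 19²)*(-1/94579) = (-4950 + 361)*(-1/94579) = -4589*(-1/94579) = 4589/94579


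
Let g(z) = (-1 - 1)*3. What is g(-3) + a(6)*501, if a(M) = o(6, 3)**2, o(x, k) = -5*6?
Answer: 450894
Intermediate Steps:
g(z) = -6 (g(z) = -2*3 = -6)
o(x, k) = -30
a(M) = 900 (a(M) = (-30)**2 = 900)
g(-3) + a(6)*501 = -6 + 900*501 = -6 + 450900 = 450894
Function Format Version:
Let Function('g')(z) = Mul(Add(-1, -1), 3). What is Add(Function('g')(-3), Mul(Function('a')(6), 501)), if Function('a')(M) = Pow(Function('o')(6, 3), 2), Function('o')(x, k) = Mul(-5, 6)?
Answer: 450894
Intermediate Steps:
Function('g')(z) = -6 (Function('g')(z) = Mul(-2, 3) = -6)
Function('o')(x, k) = -30
Function('a')(M) = 900 (Function('a')(M) = Pow(-30, 2) = 900)
Add(Function('g')(-3), Mul(Function('a')(6), 501)) = Add(-6, Mul(900, 501)) = Add(-6, 450900) = 450894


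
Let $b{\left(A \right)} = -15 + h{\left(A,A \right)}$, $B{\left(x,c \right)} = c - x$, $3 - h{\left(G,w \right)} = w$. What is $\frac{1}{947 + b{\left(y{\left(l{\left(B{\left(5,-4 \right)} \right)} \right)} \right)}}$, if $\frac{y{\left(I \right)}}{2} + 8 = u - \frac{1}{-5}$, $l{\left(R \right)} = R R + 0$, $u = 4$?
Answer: $\frac{5}{4713} \approx 0.0010609$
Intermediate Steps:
$h{\left(G,w \right)} = 3 - w$
$l{\left(R \right)} = R^{2}$ ($l{\left(R \right)} = R^{2} + 0 = R^{2}$)
$y{\left(I \right)} = - \frac{38}{5}$ ($y{\left(I \right)} = -16 + 2 \left(4 - \frac{1}{-5}\right) = -16 + 2 \left(4 - - \frac{1}{5}\right) = -16 + 2 \left(4 + \frac{1}{5}\right) = -16 + 2 \cdot \frac{21}{5} = -16 + \frac{42}{5} = - \frac{38}{5}$)
$b{\left(A \right)} = -12 - A$ ($b{\left(A \right)} = -15 - \left(-3 + A\right) = -12 - A$)
$\frac{1}{947 + b{\left(y{\left(l{\left(B{\left(5,-4 \right)} \right)} \right)} \right)}} = \frac{1}{947 - \frac{22}{5}} = \frac{1}{\frac{4713}{5}} = \frac{5}{4713}$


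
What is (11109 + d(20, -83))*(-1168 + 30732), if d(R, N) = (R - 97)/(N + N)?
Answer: 27260535722/83 ≈ 3.2844e+8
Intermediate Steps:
d(R, N) = (-97 + R)/(2*N) (d(R, N) = (-97 + R)/((2*N)) = (-97 + R)*(1/(2*N)) = (-97 + R)/(2*N))
(11109 + d(20, -83))*(-1168 + 30732) = (11109 + (1/2)*(-97 + 20)/(-83))*(-1168 + 30732) = (11109 + (1/2)*(-1/83)*(-77))*29564 = (11109 + 77/166)*29564 = (1844171/166)*29564 = 27260535722/83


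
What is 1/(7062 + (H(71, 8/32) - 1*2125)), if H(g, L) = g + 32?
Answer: 1/5040 ≈ 0.00019841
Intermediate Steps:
H(g, L) = 32 + g
1/(7062 + (H(71, 8/32) - 1*2125)) = 1/(7062 + ((32 + 71) - 1*2125)) = 1/(7062 + (103 - 2125)) = 1/(7062 - 2022) = 1/5040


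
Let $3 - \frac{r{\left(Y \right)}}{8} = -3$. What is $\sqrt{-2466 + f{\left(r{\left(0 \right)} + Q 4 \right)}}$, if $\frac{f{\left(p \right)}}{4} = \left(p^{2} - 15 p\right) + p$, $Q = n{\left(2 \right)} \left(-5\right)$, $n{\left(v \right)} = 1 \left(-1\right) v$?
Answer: $\sqrt{23582} \approx 153.56$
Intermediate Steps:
$r{\left(Y \right)} = 48$ ($r{\left(Y \right)} = 24 - -24 = 24 + 24 = 48$)
$n{\left(v \right)} = - v$
$Q = 10$ ($Q = \left(-1\right) 2 \left(-5\right) = \left(-2\right) \left(-5\right) = 10$)
$f{\left(p \right)} = - 56 p + 4 p^{2}$ ($f{\left(p \right)} = 4 \left(\left(p^{2} - 15 p\right) + p\right) = 4 \left(p^{2} - 14 p\right) = - 56 p + 4 p^{2}$)
$\sqrt{-2466 + f{\left(r{\left(0 \right)} + Q 4 \right)}} = \sqrt{-2466 + 4 \left(48 + 10 \cdot 4\right) \left(-14 + \left(48 + 10 \cdot 4\right)\right)} = \sqrt{-2466 + 4 \left(48 + 40\right) \left(-14 + \left(48 + 40\right)\right)} = \sqrt{-2466 + 4 \cdot 88 \left(-14 + 88\right)} = \sqrt{-2466 + 4 \cdot 88 \cdot 74} = \sqrt{-2466 + 26048} = \sqrt{23582}$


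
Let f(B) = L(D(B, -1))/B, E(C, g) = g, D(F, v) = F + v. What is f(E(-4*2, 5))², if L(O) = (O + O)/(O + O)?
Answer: 1/25 ≈ 0.040000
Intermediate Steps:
L(O) = 1 (L(O) = (2*O)/((2*O)) = (2*O)*(1/(2*O)) = 1)
f(B) = 1/B
f(E(-4*2, 5))² = (1/5)² = (⅕)² = 1/25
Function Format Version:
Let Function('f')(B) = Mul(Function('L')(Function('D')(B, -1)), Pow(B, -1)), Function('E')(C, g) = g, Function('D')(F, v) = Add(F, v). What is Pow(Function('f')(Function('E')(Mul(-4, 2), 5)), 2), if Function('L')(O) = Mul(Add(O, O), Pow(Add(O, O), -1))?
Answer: Rational(1, 25) ≈ 0.040000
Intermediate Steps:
Function('L')(O) = 1 (Function('L')(O) = Mul(Mul(2, O), Pow(Mul(2, O), -1)) = Mul(Mul(2, O), Mul(Rational(1, 2), Pow(O, -1))) = 1)
Function('f')(B) = Pow(B, -1) (Function('f')(B) = Mul(1, Pow(B, -1)) = Pow(B, -1))
Pow(Function('f')(Function('E')(Mul(-4, 2), 5)), 2) = Pow(Pow(5, -1), 2) = Pow(Rational(1, 5), 2) = Rational(1, 25)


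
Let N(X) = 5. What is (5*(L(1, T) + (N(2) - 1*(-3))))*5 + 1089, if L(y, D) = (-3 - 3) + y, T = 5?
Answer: 1164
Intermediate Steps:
L(y, D) = -6 + y
(5*(L(1, T) + (N(2) - 1*(-3))))*5 + 1089 = (5*((-6 + 1) + (5 - 1*(-3))))*5 + 1089 = (5*(-5 + (5 + 3)))*5 + 1089 = (5*(-5 + 8))*5 + 1089 = (5*3)*5 + 1089 = 15*5 + 1089 = 75 + 1089 = 1164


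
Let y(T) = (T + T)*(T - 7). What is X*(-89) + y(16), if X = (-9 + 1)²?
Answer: -5408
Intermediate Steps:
y(T) = 2*T*(-7 + T) (y(T) = (2*T)*(-7 + T) = 2*T*(-7 + T))
X = 64 (X = (-8)² = 64)
X*(-89) + y(16) = 64*(-89) + 2*16*(-7 + 16) = -5696 + 2*16*9 = -5696 + 288 = -5408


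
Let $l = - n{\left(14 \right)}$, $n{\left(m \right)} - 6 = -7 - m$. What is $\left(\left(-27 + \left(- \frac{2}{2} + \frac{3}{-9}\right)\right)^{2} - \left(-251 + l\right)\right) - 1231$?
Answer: $- \frac{1730}{9} \approx -192.22$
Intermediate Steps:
$n{\left(m \right)} = -1 - m$ ($n{\left(m \right)} = 6 - \left(7 + m\right) = -1 - m$)
$l = 15$ ($l = - (-1 - 14) = \left(-1\right) \left(-15\right) = 15$)
$\left(\left(-27 + \left(- \frac{2}{2} + \frac{3}{-9}\right)\right)^{2} - \left(-251 + l\right)\right) - 1231 = \left(\left(-27 + \left(- \frac{2}{2} + \frac{3}{-9}\right)\right)^{2} + \left(251 - 15\right)\right) - 1231 = \left(\left(-27 + \left(\left(-2\right) \frac{1}{2} + 3 \left(- \frac{1}{9}\right)\right)\right)^{2} + \left(251 - 15\right)\right) - 1231 = \left(\left(-27 - \frac{4}{3}\right)^{2} + 236\right) - 1231 = \left(\left(- \frac{85}{3}\right)^{2} + 236\right) - 1231 = \left(\frac{7225}{9} + 236\right) - 1231 = \frac{9349}{9} - 1231 = - \frac{1730}{9}$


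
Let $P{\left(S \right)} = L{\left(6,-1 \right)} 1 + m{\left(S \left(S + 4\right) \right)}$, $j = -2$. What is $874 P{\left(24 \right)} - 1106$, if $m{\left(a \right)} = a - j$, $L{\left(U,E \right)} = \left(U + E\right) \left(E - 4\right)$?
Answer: $566120$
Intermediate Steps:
$L{\left(U,E \right)} = \left(-4 + E\right) \left(E + U\right)$ ($L{\left(U,E \right)} = \left(E + U\right) \left(-4 + E\right) = \left(-4 + E\right) \left(E + U\right)$)
$m{\left(a \right)} = 2 + a$ ($m{\left(a \right)} = a - -2 = a + 2 = 2 + a$)
$P{\left(S \right)} = -23 + S \left(4 + S\right)$ ($P{\left(S \right)} = \left(\left(-1\right)^{2} - -4 - 24 - 6\right) 1 + \left(2 + S \left(S + 4\right)\right) = \left(1 + 4 - 24 - 6\right) 1 + \left(2 + S \left(4 + S\right)\right) = \left(-25\right) 1 + \left(2 + S \left(4 + S\right)\right) = -25 + \left(2 + S \left(4 + S\right)\right) = -23 + S \left(4 + S\right)$)
$874 P{\left(24 \right)} - 1106 = 874 \left(-23 + 24 \left(4 + 24\right)\right) - 1106 = 874 \left(-23 + 24 \cdot 28\right) - 1106 = 874 \left(-23 + 672\right) - 1106 = 874 \cdot 649 - 1106 = 567226 - 1106 = 566120$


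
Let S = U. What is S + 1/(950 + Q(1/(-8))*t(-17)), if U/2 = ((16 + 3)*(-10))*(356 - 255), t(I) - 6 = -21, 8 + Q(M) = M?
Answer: -329108492/8575 ≈ -38380.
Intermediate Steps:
Q(M) = -8 + M
t(I) = -15 (t(I) = 6 - 21 = -15)
U = -38380 (U = 2*(((16 + 3)*(-10))*(356 - 255)) = 2*((19*(-10))*101) = 2*(-190*101) = 2*(-19190) = -38380)
S = -38380
S + 1/(950 + Q(1/(-8))*t(-17)) = -38380 + 1/(950 + (-8 + 1/(-8))*(-15)) = -38380 + 1/(950 + (-8 - ⅛)*(-15)) = -38380 + 1/(950 - 65/8*(-15)) = -38380 + 1/(950 + 975/8) = -38380 + 1/(8575/8) = -38380 + 8/8575 = -329108492/8575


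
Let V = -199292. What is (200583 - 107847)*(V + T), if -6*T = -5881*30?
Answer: -15754640832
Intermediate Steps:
T = 29405 (T = -(-5881)*30/6 = -⅙*(-176430) = 29405)
(200583 - 107847)*(V + T) = (200583 - 107847)*(-199292 + 29405) = 92736*(-169887) = -15754640832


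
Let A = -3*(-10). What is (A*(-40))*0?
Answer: 0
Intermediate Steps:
A = 30
(A*(-40))*0 = (30*(-40))*0 = -1200*0 = 0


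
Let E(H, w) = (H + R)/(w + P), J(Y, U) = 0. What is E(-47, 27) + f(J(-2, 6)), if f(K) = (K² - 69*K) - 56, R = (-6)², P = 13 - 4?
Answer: -2027/36 ≈ -56.306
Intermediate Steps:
P = 9
R = 36
E(H, w) = (36 + H)/(9 + w) (E(H, w) = (H + 36)/(w + 9) = (36 + H)/(9 + w))
f(K) = -56 + K² - 69*K
E(-47, 27) + f(J(-2, 6)) = (36 - 47)/(9 + 27) + (-56 + 0² - 69*0) = -11/36 + (-56 + 0 + 0) = (1/36)*(-11) - 56 = -11/36 - 56 = -2027/36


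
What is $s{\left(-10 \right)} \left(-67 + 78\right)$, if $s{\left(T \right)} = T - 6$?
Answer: $-176$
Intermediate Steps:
$s{\left(T \right)} = -6 + T$ ($s{\left(T \right)} = T - 6 = -6 + T$)
$s{\left(-10 \right)} \left(-67 + 78\right) = \left(-6 - 10\right) \left(-67 + 78\right) = \left(-16\right) 11 = -176$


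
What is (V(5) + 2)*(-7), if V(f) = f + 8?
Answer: -105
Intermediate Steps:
V(f) = 8 + f
(V(5) + 2)*(-7) = ((8 + 5) + 2)*(-7) = (13 + 2)*(-7) = 15*(-7) = -105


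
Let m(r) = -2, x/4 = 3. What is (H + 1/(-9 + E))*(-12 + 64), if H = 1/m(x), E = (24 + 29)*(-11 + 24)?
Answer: -4407/170 ≈ -25.924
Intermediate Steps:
x = 12 (x = 4*3 = 12)
E = 689 (E = 53*13 = 689)
H = -½ (H = 1/(-2) = -½ ≈ -0.50000)
(H + 1/(-9 + E))*(-12 + 64) = (-½ + 1/(-9 + 689))*(-12 + 64) = (-½ + 1/680)*52 = -339/680*52 = -4407/170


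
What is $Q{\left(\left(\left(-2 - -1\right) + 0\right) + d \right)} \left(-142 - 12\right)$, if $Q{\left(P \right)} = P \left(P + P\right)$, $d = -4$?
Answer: $-7700$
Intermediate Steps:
$Q{\left(P \right)} = 2 P^{2}$ ($Q{\left(P \right)} = P 2 P = 2 P^{2}$)
$Q{\left(\left(\left(-2 - -1\right) + 0\right) + d \right)} \left(-142 - 12\right) = 2 \left(\left(\left(-2 - -1\right) + 0\right) - 4\right)^{2} \left(-142 - 12\right) = 2 \left(\left(\left(-2 + 1\right) + 0\right) - 4\right)^{2} \left(-154\right) = 2 \left(\left(-1 + 0\right) - 4\right)^{2} \left(-154\right) = 2 \left(-1 - 4\right)^{2} \left(-154\right) = 2 \left(-5\right)^{2} \left(-154\right) = 2 \cdot 25 \left(-154\right) = 50 \left(-154\right) = -7700$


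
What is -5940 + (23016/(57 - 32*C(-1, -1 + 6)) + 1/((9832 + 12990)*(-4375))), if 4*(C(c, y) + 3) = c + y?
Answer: -69465432435121/12081396250 ≈ -5749.8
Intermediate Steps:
C(c, y) = -3 + c/4 + y/4 (C(c, y) = -3 + (c + y)/4 = -3 + (c/4 + y/4) = -3 + c/4 + y/4)
-5940 + (23016/(57 - 32*C(-1, -1 + 6)) + 1/((9832 + 12990)*(-4375))) = -5940 + (23016/(57 - 32*(-3 + (¼)*(-1) + (-1 + 6)/4)) + 1/((9832 + 12990)*(-4375))) = -5940 + (23016/(57 - 32*(-3 - ¼ + (¼)*5)) - 1/4375/22822) = -5940 + (23016/(57 - 32*(-3 - ¼ + 5/4)) + (1/22822)*(-1/4375)) = -5940 + (23016/(57 - 32*(-2)) - 1/99846250) = -5940 + (23016/(57 + 64) - 1/99846250) = -5940 + (23016/121 - 1/99846250) = -5940 + 2298061289879/12081396250 = -69465432435121/12081396250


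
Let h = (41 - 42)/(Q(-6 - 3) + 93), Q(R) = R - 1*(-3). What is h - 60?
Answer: -5221/87 ≈ -60.011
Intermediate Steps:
Q(R) = 3 + R (Q(R) = R + 3 = 3 + R)
h = -1/87 (h = (41 - 42)/((3 + (-6 - 3)) + 93) = -1/((3 - 9) + 93) = -1/(-6 + 93) = -1/87 ≈ -0.011494)
h - 60 = -1/87 - 60 = -5221/87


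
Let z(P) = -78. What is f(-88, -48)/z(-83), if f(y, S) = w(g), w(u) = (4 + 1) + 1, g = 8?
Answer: -1/13 ≈ -0.076923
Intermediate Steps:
w(u) = 6 (w(u) = 5 + 1 = 6)
f(y, S) = 6
f(-88, -48)/z(-83) = 6/(-78) = 6*(-1/78) = -1/13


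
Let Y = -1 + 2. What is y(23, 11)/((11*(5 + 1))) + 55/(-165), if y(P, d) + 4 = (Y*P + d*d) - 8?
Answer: 5/3 ≈ 1.6667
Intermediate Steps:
Y = 1
y(P, d) = -12 + P + d² (y(P, d) = -4 + ((1*P + d*d) - 8) = -4 + ((P + d²) - 8) = -4 + (-8 + P + d²) = -12 + P + d²)
y(23, 11)/((11*(5 + 1))) + 55/(-165) = (-12 + 23 + 11²)/((11*(5 + 1))) + 55/(-165) = (-12 + 23 + 121)/((11*6)) + 55*(-1/165) = 132/66 - ⅓ = 132*(1/66) - ⅓ = 2 - ⅓ = 5/3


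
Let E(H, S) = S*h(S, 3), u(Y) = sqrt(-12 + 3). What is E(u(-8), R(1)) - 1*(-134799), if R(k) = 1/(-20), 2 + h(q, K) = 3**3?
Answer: 539191/4 ≈ 1.3480e+5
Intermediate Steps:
u(Y) = 3*I (u(Y) = sqrt(-9) = 3*I)
h(q, K) = 25 (h(q, K) = -2 + 3**3 = -2 + 27 = 25)
R(k) = -1/20
E(H, S) = 25*S (E(H, S) = S*25 = 25*S)
E(u(-8), R(1)) - 1*(-134799) = 25*(-1/20) - 1*(-134799) = -5/4 + 134799 = 539191/4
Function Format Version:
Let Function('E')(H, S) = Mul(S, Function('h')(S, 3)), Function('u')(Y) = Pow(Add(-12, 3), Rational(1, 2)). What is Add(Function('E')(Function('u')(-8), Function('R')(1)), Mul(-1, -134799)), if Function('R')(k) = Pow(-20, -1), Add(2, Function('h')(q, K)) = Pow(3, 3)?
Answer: Rational(539191, 4) ≈ 1.3480e+5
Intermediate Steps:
Function('u')(Y) = Mul(3, I) (Function('u')(Y) = Pow(-9, Rational(1, 2)) = Mul(3, I))
Function('h')(q, K) = 25 (Function('h')(q, K) = Add(-2, Pow(3, 3)) = Add(-2, 27) = 25)
Function('R')(k) = Rational(-1, 20)
Function('E')(H, S) = Mul(25, S) (Function('E')(H, S) = Mul(S, 25) = Mul(25, S))
Add(Function('E')(Function('u')(-8), Function('R')(1)), Mul(-1, -134799)) = Add(Mul(25, Rational(-1, 20)), Mul(-1, -134799)) = Add(Rational(-5, 4), 134799) = Rational(539191, 4)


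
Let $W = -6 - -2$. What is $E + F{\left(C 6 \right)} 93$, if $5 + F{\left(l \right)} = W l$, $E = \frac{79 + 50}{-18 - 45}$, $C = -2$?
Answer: $\frac{83936}{21} \approx 3997.0$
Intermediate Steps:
$E = - \frac{43}{21}$ ($E = \frac{129}{-63} = 129 \left(- \frac{1}{63}\right) = - \frac{43}{21} \approx -2.0476$)
$W = -4$ ($W = -6 + 2 = -4$)
$F{\left(l \right)} = -5 - 4 l$
$E + F{\left(C 6 \right)} 93 = - \frac{43}{21} + \left(-5 - 4 \left(\left(-2\right) 6\right)\right) 93 = - \frac{43}{21} + \left(-5 - -48\right) 93 = - \frac{43}{21} + \left(-5 + 48\right) 93 = - \frac{43}{21} + 43 \cdot 93 = - \frac{43}{21} + 3999 = \frac{83936}{21}$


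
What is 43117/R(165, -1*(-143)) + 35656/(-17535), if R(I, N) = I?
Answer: 16670519/64295 ≈ 259.28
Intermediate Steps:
43117/R(165, -1*(-143)) + 35656/(-17535) = 43117/165 + 35656/(-17535) = 43117*(1/165) + 35656*(-1/17535) = 43117/165 - 35656/17535 = 16670519/64295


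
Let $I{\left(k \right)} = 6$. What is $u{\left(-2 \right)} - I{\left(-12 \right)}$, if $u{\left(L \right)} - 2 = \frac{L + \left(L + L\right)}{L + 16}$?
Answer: $- \frac{31}{7} \approx -4.4286$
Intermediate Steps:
$u{\left(L \right)} = 2 + \frac{3 L}{16 + L}$ ($u{\left(L \right)} = 2 + \frac{L + \left(L + L\right)}{L + 16} = 2 + \frac{L + 2 L}{16 + L} = 2 + \frac{3 L}{16 + L}$)
$u{\left(-2 \right)} - I{\left(-12 \right)} = \frac{32 + 5 \left(-2\right)}{16 - 2} - 6 = \frac{32 - 10}{14} - 6 = \frac{1}{14} \cdot 22 - 6 = \frac{11}{7} - 6 = - \frac{31}{7}$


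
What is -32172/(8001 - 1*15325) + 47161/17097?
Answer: 223862962/31304607 ≈ 7.1511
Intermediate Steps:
-32172/(8001 - 1*15325) + 47161/17097 = -32172/(8001 - 15325) + 47161*(1/17097) = -32172/(-7324) + 47161/17097 = -32172*(-1/7324) + 47161/17097 = 8043/1831 + 47161/17097 = 223862962/31304607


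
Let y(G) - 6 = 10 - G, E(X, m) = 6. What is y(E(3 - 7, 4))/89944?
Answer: 5/44972 ≈ 0.00011118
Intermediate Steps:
y(G) = 16 - G (y(G) = 6 + (10 - G) = 16 - G)
y(E(3 - 7, 4))/89944 = (16 - 1*6)/89944 = (16 - 6)*(1/89944) = 10*(1/89944) = 5/44972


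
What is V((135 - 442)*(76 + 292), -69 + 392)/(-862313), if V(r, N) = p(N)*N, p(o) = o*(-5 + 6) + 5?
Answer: -105944/862313 ≈ -0.12286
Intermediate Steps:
p(o) = 5 + o (p(o) = o*1 + 5 = o + 5 = 5 + o)
V(r, N) = N*(5 + N) (V(r, N) = (5 + N)*N = N*(5 + N))
V((135 - 442)*(76 + 292), -69 + 392)/(-862313) = ((-69 + 392)*(5 + (-69 + 392)))/(-862313) = (323*(5 + 323))*(-1/862313) = (323*328)*(-1/862313) = 105944*(-1/862313) = -105944/862313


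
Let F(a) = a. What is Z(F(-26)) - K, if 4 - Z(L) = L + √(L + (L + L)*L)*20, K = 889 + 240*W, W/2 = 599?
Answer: -288379 - 20*√1326 ≈ -2.8911e+5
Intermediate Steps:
W = 1198 (W = 2*599 = 1198)
K = 288409 (K = 889 + 240*1198 = 889 + 287520 = 288409)
Z(L) = 4 - L - 20*√(L + 2*L²) (Z(L) = 4 - (L + √(L + (L + L)*L)*20) = 4 - (L + √(L + (2*L)*L)*20) = 4 - (L + √(L + 2*L²)*20) = 4 - (L + 20*√(L + 2*L²)) = 4 + (-L - 20*√(L + 2*L²)) = 4 - L - 20*√(L + 2*L²))
Z(F(-26)) - K = (4 - 1*(-26) - 20*√1326) - 1*288409 = (4 + 26 - 20*√1326) - 288409 = (30 - 20*√1326) - 288409 = -288379 - 20*√1326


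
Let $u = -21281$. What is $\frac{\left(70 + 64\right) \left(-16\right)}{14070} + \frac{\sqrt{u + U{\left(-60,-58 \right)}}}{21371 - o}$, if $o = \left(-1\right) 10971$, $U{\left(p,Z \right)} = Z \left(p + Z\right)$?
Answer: $- \frac{16}{105} + \frac{i \sqrt{14437}}{32342} \approx -0.15238 + 0.0037151 i$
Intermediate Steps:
$U{\left(p,Z \right)} = Z \left(Z + p\right)$
$o = -10971$
$\frac{\left(70 + 64\right) \left(-16\right)}{14070} + \frac{\sqrt{u + U{\left(-60,-58 \right)}}}{21371 - o} = \frac{\left(70 + 64\right) \left(-16\right)}{14070} + \frac{\sqrt{-21281 - 58 \left(-58 - 60\right)}}{21371 - -10971} = 134 \left(-16\right) \frac{1}{14070} + \frac{\sqrt{-21281 - -6844}}{21371 + 10971} = \left(-2144\right) \frac{1}{14070} + \frac{\sqrt{-21281 + 6844}}{32342} = - \frac{16}{105} + \sqrt{-14437} \cdot \frac{1}{32342} = - \frac{16}{105} + i \sqrt{14437} \cdot \frac{1}{32342} = - \frac{16}{105} + \frac{i \sqrt{14437}}{32342}$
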